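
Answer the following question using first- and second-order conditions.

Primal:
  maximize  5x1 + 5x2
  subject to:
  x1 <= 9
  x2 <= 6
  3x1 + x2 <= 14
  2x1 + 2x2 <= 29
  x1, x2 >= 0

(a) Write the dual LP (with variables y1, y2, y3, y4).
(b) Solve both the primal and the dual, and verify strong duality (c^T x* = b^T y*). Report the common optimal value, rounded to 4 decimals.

The standard primal-dual pair for 'max c^T x s.t. A x <= b, x >= 0' is:
  Dual:  min b^T y  s.t.  A^T y >= c,  y >= 0.

So the dual LP is:
  minimize  9y1 + 6y2 + 14y3 + 29y4
  subject to:
    y1 + 3y3 + 2y4 >= 5
    y2 + y3 + 2y4 >= 5
    y1, y2, y3, y4 >= 0

Solving the primal: x* = (2.6667, 6).
  primal value c^T x* = 43.3333.
Solving the dual: y* = (0, 3.3333, 1.6667, 0).
  dual value b^T y* = 43.3333.
Strong duality: c^T x* = b^T y*. Confirmed.

43.3333


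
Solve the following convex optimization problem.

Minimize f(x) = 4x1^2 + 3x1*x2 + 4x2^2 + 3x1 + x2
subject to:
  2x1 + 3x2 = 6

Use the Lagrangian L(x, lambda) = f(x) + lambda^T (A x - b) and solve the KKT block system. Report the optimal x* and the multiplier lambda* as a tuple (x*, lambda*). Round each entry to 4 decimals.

Form the Lagrangian:
  L(x, lambda) = (1/2) x^T Q x + c^T x + lambda^T (A x - b)
Stationarity (grad_x L = 0): Q x + c + A^T lambda = 0.
Primal feasibility: A x = b.

This gives the KKT block system:
  [ Q   A^T ] [ x     ]   [-c ]
  [ A    0  ] [ lambda ] = [ b ]

Solving the linear system:
  x*      = (0.3088, 1.7941)
  lambda* = (-5.4265)
  f(x*)   = 17.6397

x* = (0.3088, 1.7941), lambda* = (-5.4265)


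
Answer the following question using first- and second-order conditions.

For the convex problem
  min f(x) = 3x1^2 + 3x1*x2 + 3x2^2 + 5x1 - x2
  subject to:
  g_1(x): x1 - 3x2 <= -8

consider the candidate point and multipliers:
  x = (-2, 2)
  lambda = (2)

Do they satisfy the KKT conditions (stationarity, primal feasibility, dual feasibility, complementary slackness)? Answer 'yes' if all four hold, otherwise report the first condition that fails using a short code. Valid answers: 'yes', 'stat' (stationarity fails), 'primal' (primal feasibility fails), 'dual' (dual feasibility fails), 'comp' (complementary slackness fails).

Gradient of f: grad f(x) = Q x + c = (-1, 5)
Constraint values g_i(x) = a_i^T x - b_i:
  g_1((-2, 2)) = 0
Stationarity residual: grad f(x) + sum_i lambda_i a_i = (1, -1)
  -> stationarity FAILS
Primal feasibility (all g_i <= 0): OK
Dual feasibility (all lambda_i >= 0): OK
Complementary slackness (lambda_i * g_i(x) = 0 for all i): OK

Verdict: the first failing condition is stationarity -> stat.

stat


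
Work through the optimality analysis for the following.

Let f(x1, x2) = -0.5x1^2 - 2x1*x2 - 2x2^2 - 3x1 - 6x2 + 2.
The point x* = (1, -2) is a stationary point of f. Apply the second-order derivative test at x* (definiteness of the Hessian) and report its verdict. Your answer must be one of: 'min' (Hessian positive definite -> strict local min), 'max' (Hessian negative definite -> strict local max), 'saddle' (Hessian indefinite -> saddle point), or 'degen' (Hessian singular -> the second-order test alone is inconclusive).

Compute the Hessian H = grad^2 f:
  H = [[-1, -2], [-2, -4]]
Verify stationarity: grad f(x*) = H x* + g = (0, 0).
Eigenvalues of H: -5, 0.
H has a zero eigenvalue (singular; negative semidefinite but not definite), so H is neither positive definite, negative definite, nor indefinite. The second-order test alone is inconclusive -> degen.
(Indeed, f is constant along the null direction of H through x*, so x* is not a strict local extremum.)

degen


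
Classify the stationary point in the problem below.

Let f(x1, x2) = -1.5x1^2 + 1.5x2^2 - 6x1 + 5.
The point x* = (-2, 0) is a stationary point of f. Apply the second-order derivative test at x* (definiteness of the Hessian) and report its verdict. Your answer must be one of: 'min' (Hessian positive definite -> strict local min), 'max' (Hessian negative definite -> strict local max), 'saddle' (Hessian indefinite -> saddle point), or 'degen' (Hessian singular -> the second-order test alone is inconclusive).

Compute the Hessian H = grad^2 f:
  H = [[-3, 0], [0, 3]]
Verify stationarity: grad f(x*) = H x* + g = (0, 0).
Eigenvalues of H: -3, 3.
Eigenvalues have mixed signs, so H is indefinite -> x* is a saddle point.

saddle


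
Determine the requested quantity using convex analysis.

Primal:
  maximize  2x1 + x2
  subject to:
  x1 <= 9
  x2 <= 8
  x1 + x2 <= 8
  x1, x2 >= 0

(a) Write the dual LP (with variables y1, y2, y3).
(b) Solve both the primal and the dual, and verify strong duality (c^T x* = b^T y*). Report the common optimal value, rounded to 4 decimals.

The standard primal-dual pair for 'max c^T x s.t. A x <= b, x >= 0' is:
  Dual:  min b^T y  s.t.  A^T y >= c,  y >= 0.

So the dual LP is:
  minimize  9y1 + 8y2 + 8y3
  subject to:
    y1 + y3 >= 2
    y2 + y3 >= 1
    y1, y2, y3 >= 0

Solving the primal: x* = (8, 0).
  primal value c^T x* = 16.
Solving the dual: y* = (0, 0, 2).
  dual value b^T y* = 16.
Strong duality: c^T x* = b^T y*. Confirmed.

16


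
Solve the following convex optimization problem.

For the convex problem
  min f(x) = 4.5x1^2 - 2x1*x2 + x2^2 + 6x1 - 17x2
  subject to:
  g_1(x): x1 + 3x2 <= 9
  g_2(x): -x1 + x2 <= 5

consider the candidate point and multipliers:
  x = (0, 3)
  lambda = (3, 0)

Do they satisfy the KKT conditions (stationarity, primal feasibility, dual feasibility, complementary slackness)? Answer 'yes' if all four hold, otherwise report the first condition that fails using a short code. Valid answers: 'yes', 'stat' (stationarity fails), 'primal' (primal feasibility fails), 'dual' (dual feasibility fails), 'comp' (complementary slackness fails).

Gradient of f: grad f(x) = Q x + c = (0, -11)
Constraint values g_i(x) = a_i^T x - b_i:
  g_1((0, 3)) = 0
  g_2((0, 3)) = -2
Stationarity residual: grad f(x) + sum_i lambda_i a_i = (3, -2)
  -> stationarity FAILS
Primal feasibility (all g_i <= 0): OK
Dual feasibility (all lambda_i >= 0): OK
Complementary slackness (lambda_i * g_i(x) = 0 for all i): OK

Verdict: the first failing condition is stationarity -> stat.

stat


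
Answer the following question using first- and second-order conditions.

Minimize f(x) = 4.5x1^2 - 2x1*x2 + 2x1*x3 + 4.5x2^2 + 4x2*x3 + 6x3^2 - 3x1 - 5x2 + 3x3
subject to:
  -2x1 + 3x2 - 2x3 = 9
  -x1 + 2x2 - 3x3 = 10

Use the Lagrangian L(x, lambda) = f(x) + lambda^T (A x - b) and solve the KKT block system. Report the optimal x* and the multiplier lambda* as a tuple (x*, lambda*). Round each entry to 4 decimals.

Form the Lagrangian:
  L(x, lambda) = (1/2) x^T Q x + c^T x + lambda^T (A x - b)
Stationarity (grad_x L = 0): Q x + c + A^T lambda = 0.
Primal feasibility: A x = b.

This gives the KKT block system:
  [ Q   A^T ] [ x     ]   [-c ]
  [ A    0  ] [ lambda ] = [ b ]

Solving the linear system:
  x*      = (1.1501, 2.3201, -2.17)
  lambda* = (1.6431, -4.915)
  f(x*)   = 6.4008

x* = (1.1501, 2.3201, -2.17), lambda* = (1.6431, -4.915)


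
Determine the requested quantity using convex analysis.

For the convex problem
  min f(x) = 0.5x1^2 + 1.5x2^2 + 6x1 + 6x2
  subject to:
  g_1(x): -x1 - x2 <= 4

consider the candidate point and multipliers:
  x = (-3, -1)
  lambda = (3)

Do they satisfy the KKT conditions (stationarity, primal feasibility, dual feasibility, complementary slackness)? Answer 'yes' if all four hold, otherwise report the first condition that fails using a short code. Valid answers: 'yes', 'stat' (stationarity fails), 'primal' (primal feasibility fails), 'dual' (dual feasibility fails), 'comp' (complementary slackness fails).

Gradient of f: grad f(x) = Q x + c = (3, 3)
Constraint values g_i(x) = a_i^T x - b_i:
  g_1((-3, -1)) = 0
Stationarity residual: grad f(x) + sum_i lambda_i a_i = (0, 0)
  -> stationarity OK
Primal feasibility (all g_i <= 0): OK
Dual feasibility (all lambda_i >= 0): OK
Complementary slackness (lambda_i * g_i(x) = 0 for all i): OK

Verdict: yes, KKT holds.

yes


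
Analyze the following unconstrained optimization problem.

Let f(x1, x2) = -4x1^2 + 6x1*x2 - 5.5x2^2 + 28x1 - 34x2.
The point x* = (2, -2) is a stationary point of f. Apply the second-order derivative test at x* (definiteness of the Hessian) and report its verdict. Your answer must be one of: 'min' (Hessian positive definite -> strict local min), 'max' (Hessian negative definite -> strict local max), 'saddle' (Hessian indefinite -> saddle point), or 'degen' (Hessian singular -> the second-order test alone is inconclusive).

Compute the Hessian H = grad^2 f:
  H = [[-8, 6], [6, -11]]
Verify stationarity: grad f(x*) = H x* + g = (0, 0).
Eigenvalues of H: -15.6847, -3.3153.
Both eigenvalues < 0, so H is negative definite -> x* is a strict local max.

max


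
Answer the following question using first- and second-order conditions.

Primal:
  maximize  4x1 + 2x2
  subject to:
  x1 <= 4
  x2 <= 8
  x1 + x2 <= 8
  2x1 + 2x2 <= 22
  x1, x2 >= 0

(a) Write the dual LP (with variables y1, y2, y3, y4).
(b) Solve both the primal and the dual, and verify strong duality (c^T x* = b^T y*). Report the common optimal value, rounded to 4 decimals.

The standard primal-dual pair for 'max c^T x s.t. A x <= b, x >= 0' is:
  Dual:  min b^T y  s.t.  A^T y >= c,  y >= 0.

So the dual LP is:
  minimize  4y1 + 8y2 + 8y3 + 22y4
  subject to:
    y1 + y3 + 2y4 >= 4
    y2 + y3 + 2y4 >= 2
    y1, y2, y3, y4 >= 0

Solving the primal: x* = (4, 4).
  primal value c^T x* = 24.
Solving the dual: y* = (2, 0, 2, 0).
  dual value b^T y* = 24.
Strong duality: c^T x* = b^T y*. Confirmed.

24


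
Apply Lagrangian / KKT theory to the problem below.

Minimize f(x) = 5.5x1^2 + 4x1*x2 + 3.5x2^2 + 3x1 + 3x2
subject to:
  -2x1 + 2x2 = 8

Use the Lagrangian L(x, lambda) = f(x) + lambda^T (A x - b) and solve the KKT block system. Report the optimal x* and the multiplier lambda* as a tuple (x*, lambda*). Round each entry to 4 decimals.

Form the Lagrangian:
  L(x, lambda) = (1/2) x^T Q x + c^T x + lambda^T (A x - b)
Stationarity (grad_x L = 0): Q x + c + A^T lambda = 0.
Primal feasibility: A x = b.

This gives the KKT block system:
  [ Q   A^T ] [ x     ]   [-c ]
  [ A    0  ] [ lambda ] = [ b ]

Solving the linear system:
  x*      = (-1.9231, 2.0769)
  lambda* = (-4.9231)
  f(x*)   = 19.9231

x* = (-1.9231, 2.0769), lambda* = (-4.9231)


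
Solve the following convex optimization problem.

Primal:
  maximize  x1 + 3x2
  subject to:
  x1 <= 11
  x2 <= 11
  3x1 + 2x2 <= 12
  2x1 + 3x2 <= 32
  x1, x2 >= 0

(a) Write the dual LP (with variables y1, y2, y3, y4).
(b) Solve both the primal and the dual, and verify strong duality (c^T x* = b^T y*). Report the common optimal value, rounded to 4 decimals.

The standard primal-dual pair for 'max c^T x s.t. A x <= b, x >= 0' is:
  Dual:  min b^T y  s.t.  A^T y >= c,  y >= 0.

So the dual LP is:
  minimize  11y1 + 11y2 + 12y3 + 32y4
  subject to:
    y1 + 3y3 + 2y4 >= 1
    y2 + 2y3 + 3y4 >= 3
    y1, y2, y3, y4 >= 0

Solving the primal: x* = (0, 6).
  primal value c^T x* = 18.
Solving the dual: y* = (0, 0, 1.5, 0).
  dual value b^T y* = 18.
Strong duality: c^T x* = b^T y*. Confirmed.

18


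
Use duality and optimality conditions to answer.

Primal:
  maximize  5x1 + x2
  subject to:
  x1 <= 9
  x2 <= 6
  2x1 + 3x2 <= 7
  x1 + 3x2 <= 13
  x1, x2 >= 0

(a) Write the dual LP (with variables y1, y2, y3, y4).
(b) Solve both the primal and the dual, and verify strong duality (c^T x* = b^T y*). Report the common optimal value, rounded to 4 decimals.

The standard primal-dual pair for 'max c^T x s.t. A x <= b, x >= 0' is:
  Dual:  min b^T y  s.t.  A^T y >= c,  y >= 0.

So the dual LP is:
  minimize  9y1 + 6y2 + 7y3 + 13y4
  subject to:
    y1 + 2y3 + y4 >= 5
    y2 + 3y3 + 3y4 >= 1
    y1, y2, y3, y4 >= 0

Solving the primal: x* = (3.5, 0).
  primal value c^T x* = 17.5.
Solving the dual: y* = (0, 0, 2.5, 0).
  dual value b^T y* = 17.5.
Strong duality: c^T x* = b^T y*. Confirmed.

17.5


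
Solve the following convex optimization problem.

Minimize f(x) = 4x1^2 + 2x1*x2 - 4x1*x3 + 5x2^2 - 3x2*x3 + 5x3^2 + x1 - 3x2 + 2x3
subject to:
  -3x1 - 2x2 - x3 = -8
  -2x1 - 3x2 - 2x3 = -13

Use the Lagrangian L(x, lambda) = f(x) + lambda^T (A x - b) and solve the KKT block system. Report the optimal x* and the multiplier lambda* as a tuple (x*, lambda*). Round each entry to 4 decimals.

Form the Lagrangian:
  L(x, lambda) = (1/2) x^T Q x + c^T x + lambda^T (A x - b)
Stationarity (grad_x L = 0): Q x + c + A^T lambda = 0.
Primal feasibility: A x = b.

This gives the KKT block system:
  [ Q   A^T ] [ x     ]   [-c ]
  [ A    0  ] [ lambda ] = [ b ]

Solving the linear system:
  x*      = (0.0415, 2.834, 2.2075)
  lambda* = (-8.6183, 12.0124)
  f(x*)   = 41.5851

x* = (0.0415, 2.834, 2.2075), lambda* = (-8.6183, 12.0124)


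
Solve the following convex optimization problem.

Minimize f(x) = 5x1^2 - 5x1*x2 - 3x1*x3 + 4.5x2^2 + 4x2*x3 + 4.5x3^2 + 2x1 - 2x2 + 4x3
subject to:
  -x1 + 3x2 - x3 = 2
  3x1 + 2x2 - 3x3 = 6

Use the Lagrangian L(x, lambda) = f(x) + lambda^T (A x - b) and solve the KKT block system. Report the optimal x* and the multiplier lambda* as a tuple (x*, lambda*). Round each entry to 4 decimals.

Form the Lagrangian:
  L(x, lambda) = (1/2) x^T Q x + c^T x + lambda^T (A x - b)
Stationarity (grad_x L = 0): Q x + c + A^T lambda = 0.
Primal feasibility: A x = b.

This gives the KKT block system:
  [ Q   A^T ] [ x     ]   [-c ]
  [ A    0  ] [ lambda ] = [ b ]

Solving the linear system:
  x*      = (0.714, 0.612, -0.878)
  lambda* = (2.5591, -2.0516)
  f(x*)   = 1.9419

x* = (0.714, 0.612, -0.878), lambda* = (2.5591, -2.0516)


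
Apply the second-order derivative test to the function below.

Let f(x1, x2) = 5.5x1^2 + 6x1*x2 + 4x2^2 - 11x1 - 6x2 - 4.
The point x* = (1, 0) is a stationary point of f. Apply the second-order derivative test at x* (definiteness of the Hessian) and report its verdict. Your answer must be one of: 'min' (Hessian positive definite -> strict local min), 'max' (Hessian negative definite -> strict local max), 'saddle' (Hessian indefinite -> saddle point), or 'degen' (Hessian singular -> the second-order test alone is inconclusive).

Compute the Hessian H = grad^2 f:
  H = [[11, 6], [6, 8]]
Verify stationarity: grad f(x*) = H x* + g = (0, 0).
Eigenvalues of H: 3.3153, 15.6847.
Both eigenvalues > 0, so H is positive definite -> x* is a strict local min.

min


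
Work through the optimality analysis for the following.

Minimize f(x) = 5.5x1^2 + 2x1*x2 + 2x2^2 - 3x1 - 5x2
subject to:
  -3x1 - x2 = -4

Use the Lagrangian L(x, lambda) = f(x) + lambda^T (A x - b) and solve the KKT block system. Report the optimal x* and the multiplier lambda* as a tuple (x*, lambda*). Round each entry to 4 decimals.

Form the Lagrangian:
  L(x, lambda) = (1/2) x^T Q x + c^T x + lambda^T (A x - b)
Stationarity (grad_x L = 0): Q x + c + A^T lambda = 0.
Primal feasibility: A x = b.

This gives the KKT block system:
  [ Q   A^T ] [ x     ]   [-c ]
  [ A    0  ] [ lambda ] = [ b ]

Solving the linear system:
  x*      = (0.8, 1.6)
  lambda* = (3)
  f(x*)   = 0.8

x* = (0.8, 1.6), lambda* = (3)


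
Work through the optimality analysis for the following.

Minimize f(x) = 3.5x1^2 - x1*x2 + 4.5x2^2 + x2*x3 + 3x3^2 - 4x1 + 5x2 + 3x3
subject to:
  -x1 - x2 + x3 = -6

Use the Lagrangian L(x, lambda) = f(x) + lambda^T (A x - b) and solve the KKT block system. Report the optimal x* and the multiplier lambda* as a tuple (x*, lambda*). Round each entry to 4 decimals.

Form the Lagrangian:
  L(x, lambda) = (1/2) x^T Q x + c^T x + lambda^T (A x - b)
Stationarity (grad_x L = 0): Q x + c + A^T lambda = 0.
Primal feasibility: A x = b.

This gives the KKT block system:
  [ Q   A^T ] [ x     ]   [-c ]
  [ A    0  ] [ lambda ] = [ b ]

Solving the linear system:
  x*      = (2.2973, 1.1892, -2.5135)
  lambda* = (10.8919)
  f(x*)   = 27.2838

x* = (2.2973, 1.1892, -2.5135), lambda* = (10.8919)


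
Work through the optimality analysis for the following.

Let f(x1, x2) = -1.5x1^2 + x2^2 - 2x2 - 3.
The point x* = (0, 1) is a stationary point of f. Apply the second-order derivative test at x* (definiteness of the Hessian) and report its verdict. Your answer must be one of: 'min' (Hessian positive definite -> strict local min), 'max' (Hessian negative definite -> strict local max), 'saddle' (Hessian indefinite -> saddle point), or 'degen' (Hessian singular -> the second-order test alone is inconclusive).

Compute the Hessian H = grad^2 f:
  H = [[-3, 0], [0, 2]]
Verify stationarity: grad f(x*) = H x* + g = (0, 0).
Eigenvalues of H: -3, 2.
Eigenvalues have mixed signs, so H is indefinite -> x* is a saddle point.

saddle


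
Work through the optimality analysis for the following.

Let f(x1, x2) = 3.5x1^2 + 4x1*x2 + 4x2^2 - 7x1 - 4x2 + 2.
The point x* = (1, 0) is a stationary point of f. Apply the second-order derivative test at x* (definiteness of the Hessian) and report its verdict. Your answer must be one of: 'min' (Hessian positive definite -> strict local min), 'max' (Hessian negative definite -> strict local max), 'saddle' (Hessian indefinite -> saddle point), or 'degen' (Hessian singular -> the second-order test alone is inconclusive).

Compute the Hessian H = grad^2 f:
  H = [[7, 4], [4, 8]]
Verify stationarity: grad f(x*) = H x* + g = (0, 0).
Eigenvalues of H: 3.4689, 11.5311.
Both eigenvalues > 0, so H is positive definite -> x* is a strict local min.

min


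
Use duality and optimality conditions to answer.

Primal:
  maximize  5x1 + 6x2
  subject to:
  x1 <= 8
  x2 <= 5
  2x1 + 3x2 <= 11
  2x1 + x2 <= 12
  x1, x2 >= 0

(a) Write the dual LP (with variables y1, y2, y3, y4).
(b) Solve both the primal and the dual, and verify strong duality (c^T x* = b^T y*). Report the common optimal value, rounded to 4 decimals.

The standard primal-dual pair for 'max c^T x s.t. A x <= b, x >= 0' is:
  Dual:  min b^T y  s.t.  A^T y >= c,  y >= 0.

So the dual LP is:
  minimize  8y1 + 5y2 + 11y3 + 12y4
  subject to:
    y1 + 2y3 + 2y4 >= 5
    y2 + 3y3 + y4 >= 6
    y1, y2, y3, y4 >= 0

Solving the primal: x* = (5.5, 0).
  primal value c^T x* = 27.5.
Solving the dual: y* = (0, 0, 2.5, 0).
  dual value b^T y* = 27.5.
Strong duality: c^T x* = b^T y*. Confirmed.

27.5


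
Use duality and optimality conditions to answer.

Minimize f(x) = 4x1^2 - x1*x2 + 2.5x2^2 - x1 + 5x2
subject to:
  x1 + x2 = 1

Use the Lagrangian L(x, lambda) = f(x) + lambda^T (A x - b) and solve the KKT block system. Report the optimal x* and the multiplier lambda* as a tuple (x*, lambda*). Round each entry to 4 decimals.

Form the Lagrangian:
  L(x, lambda) = (1/2) x^T Q x + c^T x + lambda^T (A x - b)
Stationarity (grad_x L = 0): Q x + c + A^T lambda = 0.
Primal feasibility: A x = b.

This gives the KKT block system:
  [ Q   A^T ] [ x     ]   [-c ]
  [ A    0  ] [ lambda ] = [ b ]

Solving the linear system:
  x*      = (0.8, 0.2)
  lambda* = (-5.2)
  f(x*)   = 2.7

x* = (0.8, 0.2), lambda* = (-5.2)


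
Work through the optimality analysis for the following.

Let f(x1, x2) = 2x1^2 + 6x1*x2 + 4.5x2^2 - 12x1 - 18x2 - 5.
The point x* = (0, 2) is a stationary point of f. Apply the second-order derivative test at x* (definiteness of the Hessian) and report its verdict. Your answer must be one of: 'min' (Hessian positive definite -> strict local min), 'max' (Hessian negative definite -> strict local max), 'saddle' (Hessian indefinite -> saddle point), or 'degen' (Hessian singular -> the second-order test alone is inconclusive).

Compute the Hessian H = grad^2 f:
  H = [[4, 6], [6, 9]]
Verify stationarity: grad f(x*) = H x* + g = (0, 0).
Eigenvalues of H: 0, 13.
H has a zero eigenvalue (singular; positive semidefinite but not definite), so H is neither positive definite, negative definite, nor indefinite. The second-order test alone is inconclusive -> degen.
(Indeed, f is constant along the null direction of H through x*, so x* is not a strict local extremum.)

degen


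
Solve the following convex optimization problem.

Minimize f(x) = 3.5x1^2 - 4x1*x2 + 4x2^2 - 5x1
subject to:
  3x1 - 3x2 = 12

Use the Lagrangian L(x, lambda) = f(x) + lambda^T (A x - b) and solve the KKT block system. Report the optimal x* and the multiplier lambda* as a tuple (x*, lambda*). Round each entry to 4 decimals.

Form the Lagrangian:
  L(x, lambda) = (1/2) x^T Q x + c^T x + lambda^T (A x - b)
Stationarity (grad_x L = 0): Q x + c + A^T lambda = 0.
Primal feasibility: A x = b.

This gives the KKT block system:
  [ Q   A^T ] [ x     ]   [-c ]
  [ A    0  ] [ lambda ] = [ b ]

Solving the linear system:
  x*      = (3, -1)
  lambda* = (-6.6667)
  f(x*)   = 32.5

x* = (3, -1), lambda* = (-6.6667)


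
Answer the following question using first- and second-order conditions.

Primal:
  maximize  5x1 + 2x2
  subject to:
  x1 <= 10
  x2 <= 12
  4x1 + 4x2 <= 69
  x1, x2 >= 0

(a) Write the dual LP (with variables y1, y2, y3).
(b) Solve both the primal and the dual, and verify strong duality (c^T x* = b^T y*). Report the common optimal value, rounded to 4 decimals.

The standard primal-dual pair for 'max c^T x s.t. A x <= b, x >= 0' is:
  Dual:  min b^T y  s.t.  A^T y >= c,  y >= 0.

So the dual LP is:
  minimize  10y1 + 12y2 + 69y3
  subject to:
    y1 + 4y3 >= 5
    y2 + 4y3 >= 2
    y1, y2, y3 >= 0

Solving the primal: x* = (10, 7.25).
  primal value c^T x* = 64.5.
Solving the dual: y* = (3, 0, 0.5).
  dual value b^T y* = 64.5.
Strong duality: c^T x* = b^T y*. Confirmed.

64.5


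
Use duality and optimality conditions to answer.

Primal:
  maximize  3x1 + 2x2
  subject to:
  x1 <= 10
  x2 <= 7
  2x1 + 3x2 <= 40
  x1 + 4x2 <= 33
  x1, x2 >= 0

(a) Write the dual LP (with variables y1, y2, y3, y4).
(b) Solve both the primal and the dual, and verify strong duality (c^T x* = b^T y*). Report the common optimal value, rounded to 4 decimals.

The standard primal-dual pair for 'max c^T x s.t. A x <= b, x >= 0' is:
  Dual:  min b^T y  s.t.  A^T y >= c,  y >= 0.

So the dual LP is:
  minimize  10y1 + 7y2 + 40y3 + 33y4
  subject to:
    y1 + 2y3 + y4 >= 3
    y2 + 3y3 + 4y4 >= 2
    y1, y2, y3, y4 >= 0

Solving the primal: x* = (10, 5.75).
  primal value c^T x* = 41.5.
Solving the dual: y* = (2.5, 0, 0, 0.5).
  dual value b^T y* = 41.5.
Strong duality: c^T x* = b^T y*. Confirmed.

41.5


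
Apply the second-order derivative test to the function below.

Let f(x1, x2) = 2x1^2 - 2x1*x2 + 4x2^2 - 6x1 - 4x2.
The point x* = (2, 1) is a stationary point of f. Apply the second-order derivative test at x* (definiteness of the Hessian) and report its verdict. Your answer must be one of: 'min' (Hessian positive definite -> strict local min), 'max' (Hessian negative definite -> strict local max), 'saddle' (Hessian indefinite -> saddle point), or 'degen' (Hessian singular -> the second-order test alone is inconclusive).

Compute the Hessian H = grad^2 f:
  H = [[4, -2], [-2, 8]]
Verify stationarity: grad f(x*) = H x* + g = (0, 0).
Eigenvalues of H: 3.1716, 8.8284.
Both eigenvalues > 0, so H is positive definite -> x* is a strict local min.

min


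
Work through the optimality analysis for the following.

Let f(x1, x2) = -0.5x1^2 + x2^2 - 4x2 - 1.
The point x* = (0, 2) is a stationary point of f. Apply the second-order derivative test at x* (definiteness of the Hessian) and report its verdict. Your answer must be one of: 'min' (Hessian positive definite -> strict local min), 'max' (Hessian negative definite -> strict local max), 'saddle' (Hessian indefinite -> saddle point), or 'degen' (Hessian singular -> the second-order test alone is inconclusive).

Compute the Hessian H = grad^2 f:
  H = [[-1, 0], [0, 2]]
Verify stationarity: grad f(x*) = H x* + g = (0, 0).
Eigenvalues of H: -1, 2.
Eigenvalues have mixed signs, so H is indefinite -> x* is a saddle point.

saddle


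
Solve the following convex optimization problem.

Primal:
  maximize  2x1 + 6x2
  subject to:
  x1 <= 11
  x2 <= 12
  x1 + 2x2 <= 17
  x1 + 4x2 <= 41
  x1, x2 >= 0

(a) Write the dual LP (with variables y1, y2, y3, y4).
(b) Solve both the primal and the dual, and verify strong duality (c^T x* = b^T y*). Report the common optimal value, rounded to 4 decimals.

The standard primal-dual pair for 'max c^T x s.t. A x <= b, x >= 0' is:
  Dual:  min b^T y  s.t.  A^T y >= c,  y >= 0.

So the dual LP is:
  minimize  11y1 + 12y2 + 17y3 + 41y4
  subject to:
    y1 + y3 + y4 >= 2
    y2 + 2y3 + 4y4 >= 6
    y1, y2, y3, y4 >= 0

Solving the primal: x* = (0, 8.5).
  primal value c^T x* = 51.
Solving the dual: y* = (0, 0, 3, 0).
  dual value b^T y* = 51.
Strong duality: c^T x* = b^T y*. Confirmed.

51


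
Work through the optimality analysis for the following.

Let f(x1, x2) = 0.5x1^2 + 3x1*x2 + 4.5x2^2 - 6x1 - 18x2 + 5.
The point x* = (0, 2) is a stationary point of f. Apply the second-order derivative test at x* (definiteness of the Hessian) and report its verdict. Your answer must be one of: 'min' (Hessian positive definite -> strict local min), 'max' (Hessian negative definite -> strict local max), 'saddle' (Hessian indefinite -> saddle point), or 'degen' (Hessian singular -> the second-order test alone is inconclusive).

Compute the Hessian H = grad^2 f:
  H = [[1, 3], [3, 9]]
Verify stationarity: grad f(x*) = H x* + g = (0, 0).
Eigenvalues of H: 0, 10.
H has a zero eigenvalue (singular; positive semidefinite but not definite), so H is neither positive definite, negative definite, nor indefinite. The second-order test alone is inconclusive -> degen.
(Indeed, f is constant along the null direction of H through x*, so x* is not a strict local extremum.)

degen


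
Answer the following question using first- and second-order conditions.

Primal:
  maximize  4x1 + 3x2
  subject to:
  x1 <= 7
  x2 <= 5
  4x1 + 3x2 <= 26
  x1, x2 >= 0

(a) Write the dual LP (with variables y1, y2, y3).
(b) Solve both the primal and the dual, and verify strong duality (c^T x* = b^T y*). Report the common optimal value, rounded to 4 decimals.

The standard primal-dual pair for 'max c^T x s.t. A x <= b, x >= 0' is:
  Dual:  min b^T y  s.t.  A^T y >= c,  y >= 0.

So the dual LP is:
  minimize  7y1 + 5y2 + 26y3
  subject to:
    y1 + 4y3 >= 4
    y2 + 3y3 >= 3
    y1, y2, y3 >= 0

Solving the primal: x* = (6.5, 0).
  primal value c^T x* = 26.
Solving the dual: y* = (0, 0, 1).
  dual value b^T y* = 26.
Strong duality: c^T x* = b^T y*. Confirmed.

26


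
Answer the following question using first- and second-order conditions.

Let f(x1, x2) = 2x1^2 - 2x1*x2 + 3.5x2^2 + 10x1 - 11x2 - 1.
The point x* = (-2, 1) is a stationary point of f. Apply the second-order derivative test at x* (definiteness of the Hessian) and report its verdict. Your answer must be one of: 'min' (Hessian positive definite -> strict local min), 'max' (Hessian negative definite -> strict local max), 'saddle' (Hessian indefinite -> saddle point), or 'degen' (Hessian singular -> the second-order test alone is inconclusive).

Compute the Hessian H = grad^2 f:
  H = [[4, -2], [-2, 7]]
Verify stationarity: grad f(x*) = H x* + g = (0, 0).
Eigenvalues of H: 3, 8.
Both eigenvalues > 0, so H is positive definite -> x* is a strict local min.

min


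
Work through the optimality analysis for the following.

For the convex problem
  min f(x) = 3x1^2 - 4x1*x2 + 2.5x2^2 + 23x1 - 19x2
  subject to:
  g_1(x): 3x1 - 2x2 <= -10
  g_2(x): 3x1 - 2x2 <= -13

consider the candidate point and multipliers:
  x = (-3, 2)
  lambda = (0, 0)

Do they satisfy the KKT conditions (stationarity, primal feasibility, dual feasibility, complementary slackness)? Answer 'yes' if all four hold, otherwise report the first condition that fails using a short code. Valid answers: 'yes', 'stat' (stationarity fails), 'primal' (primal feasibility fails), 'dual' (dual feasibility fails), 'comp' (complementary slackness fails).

Gradient of f: grad f(x) = Q x + c = (-3, 3)
Constraint values g_i(x) = a_i^T x - b_i:
  g_1((-3, 2)) = -3
  g_2((-3, 2)) = 0
Stationarity residual: grad f(x) + sum_i lambda_i a_i = (-3, 3)
  -> stationarity FAILS
Primal feasibility (all g_i <= 0): OK
Dual feasibility (all lambda_i >= 0): OK
Complementary slackness (lambda_i * g_i(x) = 0 for all i): OK

Verdict: the first failing condition is stationarity -> stat.

stat


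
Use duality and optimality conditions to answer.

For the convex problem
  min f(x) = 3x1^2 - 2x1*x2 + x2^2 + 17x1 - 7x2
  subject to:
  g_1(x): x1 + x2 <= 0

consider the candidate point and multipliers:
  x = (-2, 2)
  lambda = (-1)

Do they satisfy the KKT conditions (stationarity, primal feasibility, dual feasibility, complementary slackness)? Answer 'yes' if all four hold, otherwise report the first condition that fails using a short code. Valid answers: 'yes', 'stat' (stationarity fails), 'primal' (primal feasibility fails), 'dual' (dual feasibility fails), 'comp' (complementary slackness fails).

Gradient of f: grad f(x) = Q x + c = (1, 1)
Constraint values g_i(x) = a_i^T x - b_i:
  g_1((-2, 2)) = 0
Stationarity residual: grad f(x) + sum_i lambda_i a_i = (0, 0)
  -> stationarity OK
Primal feasibility (all g_i <= 0): OK
Dual feasibility (all lambda_i >= 0): FAILS
Complementary slackness (lambda_i * g_i(x) = 0 for all i): OK

Verdict: the first failing condition is dual_feasibility -> dual.

dual


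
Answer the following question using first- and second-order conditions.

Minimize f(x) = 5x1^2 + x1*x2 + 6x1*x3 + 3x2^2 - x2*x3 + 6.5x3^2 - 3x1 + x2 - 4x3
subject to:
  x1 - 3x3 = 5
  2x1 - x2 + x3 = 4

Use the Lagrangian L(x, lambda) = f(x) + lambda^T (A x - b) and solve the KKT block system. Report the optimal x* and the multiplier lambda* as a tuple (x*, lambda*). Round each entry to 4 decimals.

Form the Lagrangian:
  L(x, lambda) = (1/2) x^T Q x + c^T x + lambda^T (A x - b)
Stationarity (grad_x L = 0): Q x + c + A^T lambda = 0.
Primal feasibility: A x = b.

This gives the KKT block system:
  [ Q   A^T ] [ x     ]   [-c ]
  [ A    0  ] [ lambda ] = [ b ]

Solving the linear system:
  x*      = (1.9219, -1.1822, -1.026)
  lambda* = (-2.59, -3.1453)
  f(x*)   = 11.3438

x* = (1.9219, -1.1822, -1.026), lambda* = (-2.59, -3.1453)


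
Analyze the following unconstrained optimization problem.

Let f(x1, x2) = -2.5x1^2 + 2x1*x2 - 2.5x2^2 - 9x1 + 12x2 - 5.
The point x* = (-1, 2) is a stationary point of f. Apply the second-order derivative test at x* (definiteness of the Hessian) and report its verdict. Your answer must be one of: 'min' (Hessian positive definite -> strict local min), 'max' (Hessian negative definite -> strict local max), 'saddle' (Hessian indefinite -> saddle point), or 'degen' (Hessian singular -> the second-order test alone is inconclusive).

Compute the Hessian H = grad^2 f:
  H = [[-5, 2], [2, -5]]
Verify stationarity: grad f(x*) = H x* + g = (0, 0).
Eigenvalues of H: -7, -3.
Both eigenvalues < 0, so H is negative definite -> x* is a strict local max.

max


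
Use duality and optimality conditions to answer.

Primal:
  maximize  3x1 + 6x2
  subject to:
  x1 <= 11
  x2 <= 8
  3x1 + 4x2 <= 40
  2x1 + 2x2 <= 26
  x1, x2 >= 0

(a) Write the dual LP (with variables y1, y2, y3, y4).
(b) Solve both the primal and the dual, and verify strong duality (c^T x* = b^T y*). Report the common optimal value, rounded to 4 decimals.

The standard primal-dual pair for 'max c^T x s.t. A x <= b, x >= 0' is:
  Dual:  min b^T y  s.t.  A^T y >= c,  y >= 0.

So the dual LP is:
  minimize  11y1 + 8y2 + 40y3 + 26y4
  subject to:
    y1 + 3y3 + 2y4 >= 3
    y2 + 4y3 + 2y4 >= 6
    y1, y2, y3, y4 >= 0

Solving the primal: x* = (2.6667, 8).
  primal value c^T x* = 56.
Solving the dual: y* = (0, 2, 1, 0).
  dual value b^T y* = 56.
Strong duality: c^T x* = b^T y*. Confirmed.

56


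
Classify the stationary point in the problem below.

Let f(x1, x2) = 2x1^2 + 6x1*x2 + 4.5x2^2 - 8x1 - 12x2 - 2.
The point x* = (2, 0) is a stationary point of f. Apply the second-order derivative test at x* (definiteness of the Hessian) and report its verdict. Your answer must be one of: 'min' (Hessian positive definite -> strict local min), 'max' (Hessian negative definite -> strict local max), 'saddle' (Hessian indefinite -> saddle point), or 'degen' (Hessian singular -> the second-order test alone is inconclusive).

Compute the Hessian H = grad^2 f:
  H = [[4, 6], [6, 9]]
Verify stationarity: grad f(x*) = H x* + g = (0, 0).
Eigenvalues of H: 0, 13.
H has a zero eigenvalue (singular; positive semidefinite but not definite), so H is neither positive definite, negative definite, nor indefinite. The second-order test alone is inconclusive -> degen.
(Indeed, f is constant along the null direction of H through x*, so x* is not a strict local extremum.)

degen


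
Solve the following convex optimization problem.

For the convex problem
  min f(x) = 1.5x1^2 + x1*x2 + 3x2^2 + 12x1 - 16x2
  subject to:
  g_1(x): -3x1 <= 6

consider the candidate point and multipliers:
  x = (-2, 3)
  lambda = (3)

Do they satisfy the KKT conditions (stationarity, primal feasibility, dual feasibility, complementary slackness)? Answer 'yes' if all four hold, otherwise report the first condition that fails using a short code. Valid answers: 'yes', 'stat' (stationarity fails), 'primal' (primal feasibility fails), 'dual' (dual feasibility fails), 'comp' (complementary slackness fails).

Gradient of f: grad f(x) = Q x + c = (9, 0)
Constraint values g_i(x) = a_i^T x - b_i:
  g_1((-2, 3)) = 0
Stationarity residual: grad f(x) + sum_i lambda_i a_i = (0, 0)
  -> stationarity OK
Primal feasibility (all g_i <= 0): OK
Dual feasibility (all lambda_i >= 0): OK
Complementary slackness (lambda_i * g_i(x) = 0 for all i): OK

Verdict: yes, KKT holds.

yes


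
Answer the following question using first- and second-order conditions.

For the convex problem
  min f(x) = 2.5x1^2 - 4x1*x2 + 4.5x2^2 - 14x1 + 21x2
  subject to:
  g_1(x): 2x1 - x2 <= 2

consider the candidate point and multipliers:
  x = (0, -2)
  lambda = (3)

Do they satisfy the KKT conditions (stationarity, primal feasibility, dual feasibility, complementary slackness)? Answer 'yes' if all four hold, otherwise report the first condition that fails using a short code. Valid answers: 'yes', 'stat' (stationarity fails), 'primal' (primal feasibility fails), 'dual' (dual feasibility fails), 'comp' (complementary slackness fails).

Gradient of f: grad f(x) = Q x + c = (-6, 3)
Constraint values g_i(x) = a_i^T x - b_i:
  g_1((0, -2)) = 0
Stationarity residual: grad f(x) + sum_i lambda_i a_i = (0, 0)
  -> stationarity OK
Primal feasibility (all g_i <= 0): OK
Dual feasibility (all lambda_i >= 0): OK
Complementary slackness (lambda_i * g_i(x) = 0 for all i): OK

Verdict: yes, KKT holds.

yes


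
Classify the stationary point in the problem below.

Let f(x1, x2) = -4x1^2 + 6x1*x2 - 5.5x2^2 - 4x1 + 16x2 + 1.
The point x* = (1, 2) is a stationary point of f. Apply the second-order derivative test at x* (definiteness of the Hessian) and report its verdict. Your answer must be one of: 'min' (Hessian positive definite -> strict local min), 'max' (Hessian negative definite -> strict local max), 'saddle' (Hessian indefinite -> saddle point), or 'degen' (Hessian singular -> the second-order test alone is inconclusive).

Compute the Hessian H = grad^2 f:
  H = [[-8, 6], [6, -11]]
Verify stationarity: grad f(x*) = H x* + g = (0, 0).
Eigenvalues of H: -15.6847, -3.3153.
Both eigenvalues < 0, so H is negative definite -> x* is a strict local max.

max


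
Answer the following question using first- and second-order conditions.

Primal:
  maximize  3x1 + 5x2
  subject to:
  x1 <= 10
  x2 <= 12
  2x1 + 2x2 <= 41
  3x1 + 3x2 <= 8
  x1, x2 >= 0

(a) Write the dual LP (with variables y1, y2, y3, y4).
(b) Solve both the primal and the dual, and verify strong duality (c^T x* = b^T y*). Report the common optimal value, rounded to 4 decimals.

The standard primal-dual pair for 'max c^T x s.t. A x <= b, x >= 0' is:
  Dual:  min b^T y  s.t.  A^T y >= c,  y >= 0.

So the dual LP is:
  minimize  10y1 + 12y2 + 41y3 + 8y4
  subject to:
    y1 + 2y3 + 3y4 >= 3
    y2 + 2y3 + 3y4 >= 5
    y1, y2, y3, y4 >= 0

Solving the primal: x* = (0, 2.6667).
  primal value c^T x* = 13.3333.
Solving the dual: y* = (0, 0, 0, 1.6667).
  dual value b^T y* = 13.3333.
Strong duality: c^T x* = b^T y*. Confirmed.

13.3333


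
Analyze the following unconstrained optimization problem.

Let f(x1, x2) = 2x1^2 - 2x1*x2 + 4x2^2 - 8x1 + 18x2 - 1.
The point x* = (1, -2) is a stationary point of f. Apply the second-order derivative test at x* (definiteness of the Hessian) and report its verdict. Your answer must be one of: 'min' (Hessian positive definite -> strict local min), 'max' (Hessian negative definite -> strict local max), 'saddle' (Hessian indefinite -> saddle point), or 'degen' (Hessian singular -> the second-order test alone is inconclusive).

Compute the Hessian H = grad^2 f:
  H = [[4, -2], [-2, 8]]
Verify stationarity: grad f(x*) = H x* + g = (0, 0).
Eigenvalues of H: 3.1716, 8.8284.
Both eigenvalues > 0, so H is positive definite -> x* is a strict local min.

min


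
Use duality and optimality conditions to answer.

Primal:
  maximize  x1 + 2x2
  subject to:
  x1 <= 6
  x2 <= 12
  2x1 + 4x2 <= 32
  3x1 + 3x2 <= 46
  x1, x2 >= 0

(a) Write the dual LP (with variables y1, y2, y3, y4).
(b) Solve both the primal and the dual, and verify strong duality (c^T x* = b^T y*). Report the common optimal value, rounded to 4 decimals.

The standard primal-dual pair for 'max c^T x s.t. A x <= b, x >= 0' is:
  Dual:  min b^T y  s.t.  A^T y >= c,  y >= 0.

So the dual LP is:
  minimize  6y1 + 12y2 + 32y3 + 46y4
  subject to:
    y1 + 2y3 + 3y4 >= 1
    y2 + 4y3 + 3y4 >= 2
    y1, y2, y3, y4 >= 0

Solving the primal: x* = (0, 8).
  primal value c^T x* = 16.
Solving the dual: y* = (0, 0, 0.5, 0).
  dual value b^T y* = 16.
Strong duality: c^T x* = b^T y*. Confirmed.

16


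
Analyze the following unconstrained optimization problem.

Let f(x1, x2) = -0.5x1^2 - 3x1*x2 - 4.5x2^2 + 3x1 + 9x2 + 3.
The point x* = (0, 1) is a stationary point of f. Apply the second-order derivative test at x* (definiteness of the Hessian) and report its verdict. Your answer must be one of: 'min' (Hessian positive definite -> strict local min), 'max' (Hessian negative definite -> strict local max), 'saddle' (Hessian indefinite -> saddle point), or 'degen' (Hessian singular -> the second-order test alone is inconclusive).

Compute the Hessian H = grad^2 f:
  H = [[-1, -3], [-3, -9]]
Verify stationarity: grad f(x*) = H x* + g = (0, 0).
Eigenvalues of H: -10, 0.
H has a zero eigenvalue (singular; negative semidefinite but not definite), so H is neither positive definite, negative definite, nor indefinite. The second-order test alone is inconclusive -> degen.
(Indeed, f is constant along the null direction of H through x*, so x* is not a strict local extremum.)

degen


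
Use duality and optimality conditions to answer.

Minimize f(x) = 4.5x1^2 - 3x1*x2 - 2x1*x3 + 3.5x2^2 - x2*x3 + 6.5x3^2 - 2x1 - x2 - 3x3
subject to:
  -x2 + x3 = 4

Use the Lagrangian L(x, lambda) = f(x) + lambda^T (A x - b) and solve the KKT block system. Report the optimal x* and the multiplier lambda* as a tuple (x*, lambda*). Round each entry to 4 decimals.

Form the Lagrangian:
  L(x, lambda) = (1/2) x^T Q x + c^T x + lambda^T (A x - b)
Stationarity (grad_x L = 0): Q x + c + A^T lambda = 0.
Primal feasibility: A x = b.

This gives the KKT block system:
  [ Q   A^T ] [ x     ]   [-c ]
  [ A    0  ] [ lambda ] = [ b ]

Solving the linear system:
  x*      = (-0.292, -2.5255, 1.4745)
  lambda* = (-19.2774)
  f(x*)   = 37.8978

x* = (-0.292, -2.5255, 1.4745), lambda* = (-19.2774)


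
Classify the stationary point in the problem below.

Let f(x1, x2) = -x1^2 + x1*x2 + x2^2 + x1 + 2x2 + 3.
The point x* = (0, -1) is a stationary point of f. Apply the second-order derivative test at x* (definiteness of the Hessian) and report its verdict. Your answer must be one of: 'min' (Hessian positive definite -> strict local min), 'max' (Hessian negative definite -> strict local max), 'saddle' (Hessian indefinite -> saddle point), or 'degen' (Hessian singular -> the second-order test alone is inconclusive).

Compute the Hessian H = grad^2 f:
  H = [[-2, 1], [1, 2]]
Verify stationarity: grad f(x*) = H x* + g = (0, 0).
Eigenvalues of H: -2.2361, 2.2361.
Eigenvalues have mixed signs, so H is indefinite -> x* is a saddle point.

saddle


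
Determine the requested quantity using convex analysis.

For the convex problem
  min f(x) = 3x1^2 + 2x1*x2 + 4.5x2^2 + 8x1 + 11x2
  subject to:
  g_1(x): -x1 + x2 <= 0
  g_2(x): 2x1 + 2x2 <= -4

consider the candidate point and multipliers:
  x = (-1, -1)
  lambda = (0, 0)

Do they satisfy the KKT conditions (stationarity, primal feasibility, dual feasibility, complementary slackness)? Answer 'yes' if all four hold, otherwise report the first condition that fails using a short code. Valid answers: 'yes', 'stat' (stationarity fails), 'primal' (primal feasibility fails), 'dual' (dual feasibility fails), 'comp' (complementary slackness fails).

Gradient of f: grad f(x) = Q x + c = (0, 0)
Constraint values g_i(x) = a_i^T x - b_i:
  g_1((-1, -1)) = 0
  g_2((-1, -1)) = 0
Stationarity residual: grad f(x) + sum_i lambda_i a_i = (0, 0)
  -> stationarity OK
Primal feasibility (all g_i <= 0): OK
Dual feasibility (all lambda_i >= 0): OK
Complementary slackness (lambda_i * g_i(x) = 0 for all i): OK

Verdict: yes, KKT holds.

yes
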